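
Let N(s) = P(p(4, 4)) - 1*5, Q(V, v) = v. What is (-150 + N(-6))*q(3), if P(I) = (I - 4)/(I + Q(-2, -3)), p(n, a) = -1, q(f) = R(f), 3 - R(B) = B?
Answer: 0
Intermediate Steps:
R(B) = 3 - B
q(f) = 3 - f
P(I) = (-4 + I)/(-3 + I) (P(I) = (I - 4)/(I - 3) = (-4 + I)/(-3 + I))
N(s) = -15/4 (N(s) = (-4 - 1)/(-3 - 1) - 1*5 = -5/(-4) - 5 = -1/4*(-5) - 5 = 5/4 - 5 = -15/4)
(-150 + N(-6))*q(3) = (-150 - 15/4)*(3 - 1*3) = -615*(3 - 3)/4 = -615/4*0 = 0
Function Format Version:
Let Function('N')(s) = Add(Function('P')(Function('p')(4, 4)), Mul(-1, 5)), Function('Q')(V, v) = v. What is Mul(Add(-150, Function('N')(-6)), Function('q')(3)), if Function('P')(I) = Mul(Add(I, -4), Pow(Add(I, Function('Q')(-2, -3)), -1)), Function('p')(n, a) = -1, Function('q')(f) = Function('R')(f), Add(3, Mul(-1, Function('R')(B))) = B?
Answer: 0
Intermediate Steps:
Function('R')(B) = Add(3, Mul(-1, B))
Function('q')(f) = Add(3, Mul(-1, f))
Function('P')(I) = Mul(Pow(Add(-3, I), -1), Add(-4, I)) (Function('P')(I) = Mul(Add(I, -4), Pow(Add(I, -3), -1)) = Mul(Add(-4, I), Pow(Add(-3, I), -1)) = Mul(Pow(Add(-3, I), -1), Add(-4, I)))
Function('N')(s) = Rational(-15, 4) (Function('N')(s) = Add(Mul(Pow(Add(-3, -1), -1), Add(-4, -1)), Mul(-1, 5)) = Add(Mul(Pow(-4, -1), -5), -5) = Add(Mul(Rational(-1, 4), -5), -5) = Add(Rational(5, 4), -5) = Rational(-15, 4))
Mul(Add(-150, Function('N')(-6)), Function('q')(3)) = Mul(Add(-150, Rational(-15, 4)), Add(3, Mul(-1, 3))) = Mul(Rational(-615, 4), Add(3, -3)) = Mul(Rational(-615, 4), 0) = 0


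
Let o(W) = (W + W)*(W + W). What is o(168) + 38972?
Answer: 151868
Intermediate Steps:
o(W) = 4*W² (o(W) = (2*W)*(2*W) = 4*W²)
o(168) + 38972 = 4*168² + 38972 = 4*28224 + 38972 = 112896 + 38972 = 151868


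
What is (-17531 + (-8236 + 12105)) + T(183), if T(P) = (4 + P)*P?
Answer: 20559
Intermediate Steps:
T(P) = P*(4 + P)
(-17531 + (-8236 + 12105)) + T(183) = (-17531 + (-8236 + 12105)) + 183*(4 + 183) = (-17531 + 3869) + 183*187 = -13662 + 34221 = 20559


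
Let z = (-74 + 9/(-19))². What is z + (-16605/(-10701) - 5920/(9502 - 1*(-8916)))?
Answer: 534834822690/96409021 ≈ 5547.6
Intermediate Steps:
z = 2002225/361 (z = (-74 + 9*(-1/19))² = (-74 - 9/19)² = (-1415/19)² = 2002225/361 ≈ 5546.3)
z + (-16605/(-10701) - 5920/(9502 - 1*(-8916))) = 2002225/361 + (-16605/(-10701) - 5920/(9502 - 1*(-8916))) = 2002225/361 + (-16605*(-1/10701) - 5920/(9502 + 8916)) = 2002225/361 + (45/29 - 5920/18418) = 2002225/361 + (45/29 - 5920*1/18418) = 2002225/361 + (45/29 - 2960/9209) = 2002225/361 + 328565/267061 = 534834822690/96409021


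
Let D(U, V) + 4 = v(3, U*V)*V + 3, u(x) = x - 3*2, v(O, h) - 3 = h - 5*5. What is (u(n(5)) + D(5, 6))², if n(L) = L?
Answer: 2116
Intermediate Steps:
v(O, h) = -22 + h (v(O, h) = 3 + (h - 5*5) = 3 + (h - 25) = 3 + (-25 + h) = -22 + h)
u(x) = -6 + x (u(x) = x - 6 = -6 + x)
D(U, V) = -1 + V*(-22 + U*V) (D(U, V) = -4 + ((-22 + U*V)*V + 3) = -4 + (V*(-22 + U*V) + 3) = -4 + (3 + V*(-22 + U*V)) = -1 + V*(-22 + U*V))
(u(n(5)) + D(5, 6))² = ((-6 + 5) + (-1 + 6*(-22 + 5*6)))² = (-1 + (-1 + 6*(-22 + 30)))² = (-1 + (-1 + 6*8))² = (-1 + (-1 + 48))² = (-1 + 47)² = 46² = 2116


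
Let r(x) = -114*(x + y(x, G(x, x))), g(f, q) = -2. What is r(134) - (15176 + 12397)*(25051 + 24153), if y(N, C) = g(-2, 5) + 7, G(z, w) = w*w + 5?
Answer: -1356717738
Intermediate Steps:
G(z, w) = 5 + w² (G(z, w) = w² + 5 = 5 + w²)
y(N, C) = 5 (y(N, C) = -2 + 7 = 5)
r(x) = -570 - 114*x (r(x) = -114*(x + 5) = -114*(5 + x) = -570 - 114*x)
r(134) - (15176 + 12397)*(25051 + 24153) = (-570 - 114*134) - (15176 + 12397)*(25051 + 24153) = (-570 - 15276) - 27573*49204 = -15846 - 1*1356701892 = -15846 - 1356701892 = -1356717738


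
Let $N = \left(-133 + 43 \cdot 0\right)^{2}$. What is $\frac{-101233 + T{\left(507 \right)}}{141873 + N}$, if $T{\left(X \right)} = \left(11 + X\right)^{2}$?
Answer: $\frac{167091}{159562} \approx 1.0472$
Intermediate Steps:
$N = 17689$ ($N = \left(-133 + 0\right)^{2} = \left(-133\right)^{2} = 17689$)
$\frac{-101233 + T{\left(507 \right)}}{141873 + N} = \frac{-101233 + \left(11 + 507\right)^{2}}{141873 + 17689} = \frac{-101233 + 518^{2}}{159562} = \left(-101233 + 268324\right) \frac{1}{159562} = 167091 \cdot \frac{1}{159562} = \frac{167091}{159562}$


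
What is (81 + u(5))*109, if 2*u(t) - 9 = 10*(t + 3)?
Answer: 27359/2 ≈ 13680.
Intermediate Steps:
u(t) = 39/2 + 5*t (u(t) = 9/2 + (10*(t + 3))/2 = 9/2 + (10*(3 + t))/2 = 9/2 + (30 + 10*t)/2 = 9/2 + (15 + 5*t) = 39/2 + 5*t)
(81 + u(5))*109 = (81 + (39/2 + 5*5))*109 = (81 + (39/2 + 25))*109 = (81 + 89/2)*109 = (251/2)*109 = 27359/2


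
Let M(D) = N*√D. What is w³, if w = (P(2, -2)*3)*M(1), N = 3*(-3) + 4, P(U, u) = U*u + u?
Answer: 729000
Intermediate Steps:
P(U, u) = u + U*u
N = -5 (N = -9 + 4 = -5)
M(D) = -5*√D
w = 90 (w = (-2*(1 + 2)*3)*(-5*√1) = (-2*3*3)*(-5*1) = -6*3*(-5) = -18*(-5) = 90)
w³ = 90³ = 729000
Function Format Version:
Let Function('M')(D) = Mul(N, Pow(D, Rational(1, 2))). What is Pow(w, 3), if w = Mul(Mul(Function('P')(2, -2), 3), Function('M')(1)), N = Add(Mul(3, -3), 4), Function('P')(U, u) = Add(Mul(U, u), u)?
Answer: 729000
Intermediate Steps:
Function('P')(U, u) = Add(u, Mul(U, u))
N = -5 (N = Add(-9, 4) = -5)
Function('M')(D) = Mul(-5, Pow(D, Rational(1, 2)))
w = 90 (w = Mul(Mul(Mul(-2, Add(1, 2)), 3), Mul(-5, Pow(1, Rational(1, 2)))) = Mul(Mul(Mul(-2, 3), 3), Mul(-5, 1)) = Mul(Mul(-6, 3), -5) = Mul(-18, -5) = 90)
Pow(w, 3) = Pow(90, 3) = 729000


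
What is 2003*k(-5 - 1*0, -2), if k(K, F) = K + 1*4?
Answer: -2003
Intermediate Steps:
k(K, F) = 4 + K (k(K, F) = K + 4 = 4 + K)
2003*k(-5 - 1*0, -2) = 2003*(4 + (-5 - 1*0)) = 2003*(4 + (-5 + 0)) = 2003*(4 - 5) = 2003*(-1) = -2003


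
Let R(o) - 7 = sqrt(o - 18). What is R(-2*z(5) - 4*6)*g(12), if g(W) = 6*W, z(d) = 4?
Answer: 504 + 360*I*sqrt(2) ≈ 504.0 + 509.12*I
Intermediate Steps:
R(o) = 7 + sqrt(-18 + o) (R(o) = 7 + sqrt(o - 18) = 7 + sqrt(-18 + o))
R(-2*z(5) - 4*6)*g(12) = (7 + sqrt(-18 + (-2*4 - 4*6)))*(6*12) = (7 + sqrt(-18 + (-8 - 24)))*72 = (7 + sqrt(-18 - 32))*72 = (7 + sqrt(-50))*72 = (7 + 5*I*sqrt(2))*72 = 504 + 360*I*sqrt(2)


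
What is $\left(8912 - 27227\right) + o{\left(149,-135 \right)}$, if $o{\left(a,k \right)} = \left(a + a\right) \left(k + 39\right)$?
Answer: $-46923$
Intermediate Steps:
$o{\left(a,k \right)} = 2 a \left(39 + k\right)$
$\left(8912 - 27227\right) + o{\left(149,-135 \right)} = \left(8912 - 27227\right) + 2 \cdot 149 \left(39 - 135\right) = -18315 + 2 \cdot 149 \left(-96\right) = -18315 - 28608 = -46923$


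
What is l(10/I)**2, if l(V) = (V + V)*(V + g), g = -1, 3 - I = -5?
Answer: 25/64 ≈ 0.39063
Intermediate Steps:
I = 8 (I = 3 - 1*(-5) = 3 + 5 = 8)
l(V) = 2*V*(-1 + V) (l(V) = (V + V)*(V - 1) = (2*V)*(-1 + V) = 2*V*(-1 + V))
l(10/I)**2 = (2*(10/8)*(-1 + 10/8))**2 = (2*(10*(1/8))*(-1 + 10*(1/8)))**2 = (2*(5/4)*(-1 + 5/4))**2 = (2*(5/4)*(1/4))**2 = (5/8)**2 = 25/64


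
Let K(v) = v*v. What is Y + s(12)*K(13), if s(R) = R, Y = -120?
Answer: 1908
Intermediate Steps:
K(v) = v**2
Y + s(12)*K(13) = -120 + 12*13**2 = -120 + 12*169 = -120 + 2028 = 1908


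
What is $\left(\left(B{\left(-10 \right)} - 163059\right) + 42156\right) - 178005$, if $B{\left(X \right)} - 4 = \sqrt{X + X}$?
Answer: $-298904 + 2 i \sqrt{5} \approx -2.989 \cdot 10^{5} + 4.4721 i$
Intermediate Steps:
$B{\left(X \right)} = 4 + \sqrt{2} \sqrt{X}$ ($B{\left(X \right)} = 4 + \sqrt{X + X} = 4 + \sqrt{2 X} = 4 + \sqrt{2} \sqrt{X}$)
$\left(\left(B{\left(-10 \right)} - 163059\right) + 42156\right) - 178005 = \left(\left(\left(4 + \sqrt{2} \sqrt{-10}\right) - 163059\right) + 42156\right) - 178005 = \left(\left(\left(4 + \sqrt{2} i \sqrt{10}\right) - 163059\right) + 42156\right) - 178005 = \left(\left(\left(4 + 2 i \sqrt{5}\right) - 163059\right) + 42156\right) - 178005 = \left(\left(-163055 + 2 i \sqrt{5}\right) + 42156\right) - 178005 = \left(-120899 + 2 i \sqrt{5}\right) - 178005 = -298904 + 2 i \sqrt{5}$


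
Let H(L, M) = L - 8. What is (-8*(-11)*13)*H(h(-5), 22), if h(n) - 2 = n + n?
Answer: -18304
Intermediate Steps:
h(n) = 2 + 2*n (h(n) = 2 + (n + n) = 2 + 2*n)
H(L, M) = -8 + L
(-8*(-11)*13)*H(h(-5), 22) = (-8*(-11)*13)*(-8 + (2 + 2*(-5))) = (88*13)*(-8 + (2 - 10)) = 1144*(-8 - 8) = 1144*(-16) = -18304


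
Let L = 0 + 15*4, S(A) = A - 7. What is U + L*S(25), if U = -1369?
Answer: -289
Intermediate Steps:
S(A) = -7 + A
L = 60 (L = 0 + 60 = 60)
U + L*S(25) = -1369 + 60*(-7 + 25) = -1369 + 60*18 = -1369 + 1080 = -289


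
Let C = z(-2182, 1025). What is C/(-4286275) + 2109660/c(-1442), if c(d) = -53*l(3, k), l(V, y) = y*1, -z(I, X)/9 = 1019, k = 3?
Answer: -3014193819437/227172575 ≈ -13268.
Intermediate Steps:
z(I, X) = -9171 (z(I, X) = -9*1019 = -9171)
l(V, y) = y
C = -9171
c(d) = -159 (c(d) = -53*3 = -159)
C/(-4286275) + 2109660/c(-1442) = -9171/(-4286275) + 2109660/(-159) = -9171*(-1/4286275) + 2109660*(-1/159) = 9171/4286275 - 703220/53 = -3014193819437/227172575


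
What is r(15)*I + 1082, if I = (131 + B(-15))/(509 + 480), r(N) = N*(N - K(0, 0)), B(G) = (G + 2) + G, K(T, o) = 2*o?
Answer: 1093273/989 ≈ 1105.4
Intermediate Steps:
B(G) = 2 + 2*G (B(G) = (2 + G) + G = 2 + 2*G)
r(N) = N**2 (r(N) = N*(N - 2*0) = N*(N - 1*0) = N*(N + 0) = N*N = N**2)
I = 103/989 (I = (131 + (2 + 2*(-15)))/(509 + 480) = (131 + (2 - 30))/989 = (131 - 28)*(1/989) = 103*(1/989) = 103/989 ≈ 0.10415)
r(15)*I + 1082 = 15**2*(103/989) + 1082 = 225*(103/989) + 1082 = 23175/989 + 1082 = 1093273/989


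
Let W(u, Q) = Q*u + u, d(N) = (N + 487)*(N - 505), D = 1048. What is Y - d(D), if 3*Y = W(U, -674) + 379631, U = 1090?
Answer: -2854454/3 ≈ -9.5149e+5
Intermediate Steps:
d(N) = (-505 + N)*(487 + N) (d(N) = (487 + N)*(-505 + N) = (-505 + N)*(487 + N))
W(u, Q) = u + Q*u
Y = -353939/3 (Y = (1090*(1 - 674) + 379631)/3 = (1090*(-673) + 379631)/3 = (-733570 + 379631)/3 = (1/3)*(-353939) = -353939/3 ≈ -1.1798e+5)
Y - d(D) = -353939/3 - (-245935 + 1048**2 - 18*1048) = -353939/3 - (-245935 + 1098304 - 18864) = -353939/3 - 1*833505 = -353939/3 - 833505 = -2854454/3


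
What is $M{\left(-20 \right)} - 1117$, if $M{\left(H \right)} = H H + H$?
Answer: $-737$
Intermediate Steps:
$M{\left(H \right)} = H + H^{2}$ ($M{\left(H \right)} = H^{2} + H = H + H^{2}$)
$M{\left(-20 \right)} - 1117 = - 20 \left(1 - 20\right) - 1117 = \left(-20\right) \left(-19\right) - 1117 = 380 - 1117 = -737$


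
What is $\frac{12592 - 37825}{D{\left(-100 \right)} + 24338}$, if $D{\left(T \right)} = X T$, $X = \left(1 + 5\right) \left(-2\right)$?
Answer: $- \frac{25233}{25538} \approx -0.98806$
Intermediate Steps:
$X = -12$ ($X = 6 \left(-2\right) = -12$)
$D{\left(T \right)} = - 12 T$
$\frac{12592 - 37825}{D{\left(-100 \right)} + 24338} = \frac{12592 - 37825}{\left(-12\right) \left(-100\right) + 24338} = - \frac{25233}{1200 + 24338} = - \frac{25233}{25538}$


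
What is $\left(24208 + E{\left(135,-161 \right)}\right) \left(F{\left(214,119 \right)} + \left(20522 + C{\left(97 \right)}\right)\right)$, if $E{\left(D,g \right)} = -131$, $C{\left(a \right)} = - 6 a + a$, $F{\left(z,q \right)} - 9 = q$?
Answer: $485512705$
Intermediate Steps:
$F{\left(z,q \right)} = 9 + q$
$C{\left(a \right)} = - 5 a$
$\left(24208 + E{\left(135,-161 \right)}\right) \left(F{\left(214,119 \right)} + \left(20522 + C{\left(97 \right)}\right)\right) = \left(24208 - 131\right) \left(\left(9 + 119\right) + \left(20522 - 485\right)\right) = 24077 \left(128 + \left(20522 - 485\right)\right) = 24077 \left(128 + 20037\right) = 24077 \cdot 20165 = 485512705$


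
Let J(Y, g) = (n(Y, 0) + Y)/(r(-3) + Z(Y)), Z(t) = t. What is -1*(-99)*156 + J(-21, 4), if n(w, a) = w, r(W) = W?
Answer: 61783/4 ≈ 15446.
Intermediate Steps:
J(Y, g) = 2*Y/(-3 + Y) (J(Y, g) = (Y + Y)/(-3 + Y) = (2*Y)/(-3 + Y) = 2*Y/(-3 + Y))
-1*(-99)*156 + J(-21, 4) = -1*(-99)*156 + 2*(-21)/(-3 - 21) = 99*156 + 2*(-21)/(-24) = 15444 + 2*(-21)*(-1/24) = 15444 + 7/4 = 61783/4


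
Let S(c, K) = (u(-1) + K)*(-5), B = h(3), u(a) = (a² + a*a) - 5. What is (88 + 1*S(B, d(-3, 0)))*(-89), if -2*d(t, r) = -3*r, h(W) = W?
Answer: -9167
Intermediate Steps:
u(a) = -5 + 2*a² (u(a) = (a² + a²) - 5 = 2*a² - 5 = -5 + 2*a²)
B = 3
d(t, r) = 3*r/2 (d(t, r) = -(-3)*r/2 = 3*r/2)
S(c, K) = 15 - 5*K (S(c, K) = ((-5 + 2*(-1)²) + K)*(-5) = ((-5 + 2*1) + K)*(-5) = ((-5 + 2) + K)*(-5) = (-3 + K)*(-5) = 15 - 5*K)
(88 + 1*S(B, d(-3, 0)))*(-89) = (88 + 1*(15 - 15*0/2))*(-89) = (88 + 1*(15 - 5*0))*(-89) = (88 + 1*(15 + 0))*(-89) = (88 + 1*15)*(-89) = (88 + 15)*(-89) = 103*(-89) = -9167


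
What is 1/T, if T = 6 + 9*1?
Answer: 1/15 ≈ 0.066667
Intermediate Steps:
T = 15 (T = 6 + 9 = 15)
1/T = 1/15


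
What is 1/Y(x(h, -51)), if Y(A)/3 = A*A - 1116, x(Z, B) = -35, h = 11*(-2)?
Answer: 1/327 ≈ 0.0030581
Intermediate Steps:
h = -22
Y(A) = -3348 + 3*A² (Y(A) = 3*(A*A - 1116) = 3*(A² - 1116) = 3*(-1116 + A²) = -3348 + 3*A²)
1/Y(x(h, -51)) = 1/(-3348 + 3*(-35)²) = 1/(-3348 + 3*1225) = 1/(-3348 + 3675) = 1/327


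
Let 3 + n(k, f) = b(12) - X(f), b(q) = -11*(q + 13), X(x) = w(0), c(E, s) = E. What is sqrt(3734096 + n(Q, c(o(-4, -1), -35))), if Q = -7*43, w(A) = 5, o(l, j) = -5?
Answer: sqrt(3733813) ≈ 1932.3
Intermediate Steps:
Q = -301
X(x) = 5
b(q) = -143 - 11*q (b(q) = -11*(13 + q) = -143 - 11*q)
n(k, f) = -283 (n(k, f) = -3 + ((-143 - 11*12) - 1*5) = -3 + ((-143 - 132) - 5) = -3 + (-275 - 5) = -3 - 280 = -283)
sqrt(3734096 + n(Q, c(o(-4, -1), -35))) = sqrt(3734096 - 283) = sqrt(3733813)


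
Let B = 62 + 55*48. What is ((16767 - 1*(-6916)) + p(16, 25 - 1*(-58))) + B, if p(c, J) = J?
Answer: 26468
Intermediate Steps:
B = 2702 (B = 62 + 2640 = 2702)
((16767 - 1*(-6916)) + p(16, 25 - 1*(-58))) + B = ((16767 - 1*(-6916)) + (25 - 1*(-58))) + 2702 = ((16767 + 6916) + (25 + 58)) + 2702 = (23683 + 83) + 2702 = 23766 + 2702 = 26468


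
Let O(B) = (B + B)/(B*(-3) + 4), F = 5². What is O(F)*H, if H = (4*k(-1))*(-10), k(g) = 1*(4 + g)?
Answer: 6000/71 ≈ 84.507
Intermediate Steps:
F = 25
k(g) = 4 + g
O(B) = 2*B/(4 - 3*B) (O(B) = (2*B)/(-3*B + 4) = (2*B)/(4 - 3*B) = 2*B/(4 - 3*B))
H = -120 (H = (4*(4 - 1))*(-10) = (4*3)*(-10) = 12*(-10) = -120)
O(F)*H = -2*25/(-4 + 3*25)*(-120) = -2*25/(-4 + 75)*(-120) = -2*25/71*(-120) = -2*25*1/71*(-120) = -50/71*(-120) = 6000/71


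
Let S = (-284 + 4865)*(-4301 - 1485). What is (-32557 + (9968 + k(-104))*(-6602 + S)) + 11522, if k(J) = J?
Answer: -261517032587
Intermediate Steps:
S = -26505666 (S = 4581*(-5786) = -26505666)
(-32557 + (9968 + k(-104))*(-6602 + S)) + 11522 = (-32557 + (9968 - 104)*(-6602 - 26505666)) + 11522 = (-32557 + 9864*(-26512268)) + 11522 = (-32557 - 261517011552) + 11522 = -261517044109 + 11522 = -261517032587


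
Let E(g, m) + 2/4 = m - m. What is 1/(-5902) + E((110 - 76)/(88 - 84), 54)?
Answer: -1476/2951 ≈ -0.50017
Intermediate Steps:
E(g, m) = -½ (E(g, m) = -½ + (m - m) = -½ + 0 = -½)
1/(-5902) + E((110 - 76)/(88 - 84), 54) = 1/(-5902) - ½ = -1/5902 - ½ = -1476/2951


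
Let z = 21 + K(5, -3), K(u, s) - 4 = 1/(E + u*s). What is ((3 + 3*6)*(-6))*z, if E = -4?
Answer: -59724/19 ≈ -3143.4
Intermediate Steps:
K(u, s) = 4 + 1/(-4 + s*u) (K(u, s) = 4 + 1/(-4 + u*s) = 4 + 1/(-4 + s*u))
z = 474/19 (z = 21 + (-15 + 4*(-3)*5)/(-4 - 3*5) = 21 + (-15 - 60)/(-4 - 15) = 21 - 75/(-19) = 21 - 1/19*(-75) = 21 + 75/19 = 474/19 ≈ 24.947)
((3 + 3*6)*(-6))*z = ((3 + 3*6)*(-6))*(474/19) = ((3 + 18)*(-6))*(474/19) = (21*(-6))*(474/19) = -126*474/19 = -59724/19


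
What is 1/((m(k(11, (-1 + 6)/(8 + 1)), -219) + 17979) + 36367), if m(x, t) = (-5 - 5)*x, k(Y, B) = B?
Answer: 9/489064 ≈ 1.8402e-5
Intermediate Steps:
m(x, t) = -10*x
1/((m(k(11, (-1 + 6)/(8 + 1)), -219) + 17979) + 36367) = 1/((-10*(-1 + 6)/(8 + 1) + 17979) + 36367) = 1/((-50/9 + 17979) + 36367) = 1/(161761/9 + 36367) = 1/(489064/9) = 9/489064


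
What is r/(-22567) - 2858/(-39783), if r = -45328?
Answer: 1867780310/897782961 ≈ 2.0804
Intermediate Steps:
r/(-22567) - 2858/(-39783) = -45328/(-22567) - 2858/(-39783) = -45328*(-1/22567) - 2858*(-1/39783) = 45328/22567 + 2858/39783 = 1867780310/897782961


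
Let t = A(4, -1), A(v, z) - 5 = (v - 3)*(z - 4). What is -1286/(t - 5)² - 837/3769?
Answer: -4867859/94225 ≈ -51.662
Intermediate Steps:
A(v, z) = 5 + (-4 + z)*(-3 + v) (A(v, z) = 5 + (v - 3)*(z - 4) = 5 + (-3 + v)*(-4 + z) = 5 + (-4 + z)*(-3 + v))
t = 0 (t = 17 - 4*4 - 3*(-1) + 4*(-1) = 17 - 16 + 3 - 4 = 0)
-1286/(t - 5)² - 837/3769 = -1286/(0 - 5)² - 837/3769 = -1286/((-5)²) - 837*1/3769 = -1286/25 - 837/3769 = -4867859/94225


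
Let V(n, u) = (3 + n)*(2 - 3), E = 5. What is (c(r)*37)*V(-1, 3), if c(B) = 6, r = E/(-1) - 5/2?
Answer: -444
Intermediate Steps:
r = -15/2 (r = 5/(-1) - 5/2 = 5*(-1) - 5*½ = -5 - 5/2 = -15/2 ≈ -7.5000)
V(n, u) = -3 - n (V(n, u) = (3 + n)*(-1) = -3 - n)
(c(r)*37)*V(-1, 3) = (6*37)*(-3 - 1*(-1)) = 222*(-3 + 1) = 222*(-2) = -444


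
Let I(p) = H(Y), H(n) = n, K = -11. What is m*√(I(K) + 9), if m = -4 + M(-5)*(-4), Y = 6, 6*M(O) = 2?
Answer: -16*√15/3 ≈ -20.656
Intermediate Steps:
M(O) = ⅓ (M(O) = (⅙)*2 = ⅓)
m = -16/3 (m = -4 + (⅓)*(-4) = -4 - 4/3 = -16/3 ≈ -5.3333)
I(p) = 6
m*√(I(K) + 9) = -16*√(6 + 9)/3 = -16*√15/3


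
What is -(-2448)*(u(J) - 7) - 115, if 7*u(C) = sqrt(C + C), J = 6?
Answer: -17251 + 4896*sqrt(3)/7 ≈ -16040.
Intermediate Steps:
u(C) = sqrt(2)*sqrt(C)/7 (u(C) = sqrt(C + C)/7 = sqrt(2*C)/7 = (sqrt(2)*sqrt(C))/7 = sqrt(2)*sqrt(C)/7)
-(-2448)*(u(J) - 7) - 115 = -(-2448)*(sqrt(2)*sqrt(6)/7 - 7) - 115 = -(-2448)*(2*sqrt(3)/7 - 7) - 115 = -(-2448)*(-7 + 2*sqrt(3)/7) - 115 = -272*(63 - 18*sqrt(3)/7) - 115 = (-17136 + 4896*sqrt(3)/7) - 115 = -17251 + 4896*sqrt(3)/7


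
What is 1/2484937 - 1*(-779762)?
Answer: 1937659444995/2484937 ≈ 7.7976e+5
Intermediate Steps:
1/2484937 - 1*(-779762) = 1/2484937 + 779762 = 1937659444995/2484937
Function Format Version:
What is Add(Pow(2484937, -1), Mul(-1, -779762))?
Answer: Rational(1937659444995, 2484937) ≈ 7.7976e+5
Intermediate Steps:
Add(Pow(2484937, -1), Mul(-1, -779762)) = Add(Rational(1, 2484937), 779762) = Rational(1937659444995, 2484937)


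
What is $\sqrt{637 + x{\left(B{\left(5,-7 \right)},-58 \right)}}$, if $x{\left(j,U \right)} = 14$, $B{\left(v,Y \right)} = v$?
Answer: $\sqrt{651} \approx 25.515$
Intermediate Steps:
$\sqrt{637 + x{\left(B{\left(5,-7 \right)},-58 \right)}} = \sqrt{637 + 14} = \sqrt{651}$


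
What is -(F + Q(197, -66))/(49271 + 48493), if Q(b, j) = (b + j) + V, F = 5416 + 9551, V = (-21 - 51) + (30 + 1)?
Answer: -5019/32588 ≈ -0.15401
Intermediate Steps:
V = -41 (V = -72 + 31 = -41)
F = 14967
Q(b, j) = -41 + b + j (Q(b, j) = (b + j) - 41 = -41 + b + j)
-(F + Q(197, -66))/(49271 + 48493) = -(14967 + (-41 + 197 - 66))/(49271 + 48493) = -(14967 + 90)/97764 = -15057/97764 = -1*5019/32588 = -5019/32588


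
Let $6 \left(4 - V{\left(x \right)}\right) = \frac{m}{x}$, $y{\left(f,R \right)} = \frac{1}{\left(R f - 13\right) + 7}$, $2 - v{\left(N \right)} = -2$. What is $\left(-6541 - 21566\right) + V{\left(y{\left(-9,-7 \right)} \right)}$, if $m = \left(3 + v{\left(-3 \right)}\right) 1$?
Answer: $- \frac{56339}{2} \approx -28170.0$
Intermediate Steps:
$v{\left(N \right)} = 4$ ($v{\left(N \right)} = 2 - -2 = 2 + 2 = 4$)
$m = 7$ ($m = \left(3 + 4\right) 1 = 7 \cdot 1 = 7$)
$y{\left(f,R \right)} = \frac{1}{-6 + R f}$ ($y{\left(f,R \right)} = \frac{1}{\left(-13 + R f\right) + 7} = \frac{1}{-6 + R f}$)
$V{\left(x \right)} = 4 - \frac{7}{6 x}$ ($V{\left(x \right)} = 4 - \frac{7 \frac{1}{x}}{6} = 4 - \frac{7}{6 x}$)
$\left(-6541 - 21566\right) + V{\left(y{\left(-9,-7 \right)} \right)} = \left(-6541 - 21566\right) + \left(4 - \frac{7}{6 \frac{1}{-6 - -63}}\right) = -28107 + \left(4 - \frac{7}{6 \frac{1}{-6 + 63}}\right) = -28107 + \left(4 - \frac{7}{6 \cdot \frac{1}{57}}\right) = -28107 + \left(4 - \frac{7 \frac{1}{\frac{1}{57}}}{6}\right) = -28107 + \left(4 - \frac{133}{2}\right) = -28107 - \frac{125}{2} = - \frac{56339}{2}$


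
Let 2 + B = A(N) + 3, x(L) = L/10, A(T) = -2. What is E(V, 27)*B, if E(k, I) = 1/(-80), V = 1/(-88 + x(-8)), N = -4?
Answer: 1/80 ≈ 0.012500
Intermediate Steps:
x(L) = L/10 (x(L) = L*(⅒) = L/10)
V = -5/444 (V = 1/(-88 + (⅒)*(-8)) = 1/(-88 - ⅘) = 1/(-444/5) = -5/444 ≈ -0.011261)
E(k, I) = -1/80
B = -1 (B = -2 + (-2 + 3) = -2 + 1 = -1)
E(V, 27)*B = -1/80*(-1) = 1/80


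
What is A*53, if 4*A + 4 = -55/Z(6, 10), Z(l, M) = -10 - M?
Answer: -265/16 ≈ -16.563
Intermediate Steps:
A = -5/16 (A = -1 + (-55/(-10 - 1*10))/4 = -1 + (-55/(-10 - 10))/4 = -1 + (-55/(-20))/4 = -1 + (-55*(-1/20))/4 = -1 + (1/4)*(11/4) = -1 + 11/16 = -5/16 ≈ -0.31250)
A*53 = -5/16*53 = -265/16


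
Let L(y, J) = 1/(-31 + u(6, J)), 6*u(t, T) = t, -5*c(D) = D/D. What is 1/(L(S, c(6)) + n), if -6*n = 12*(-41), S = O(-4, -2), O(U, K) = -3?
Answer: 30/2459 ≈ 0.012200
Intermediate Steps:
c(D) = -1/5 (c(D) = -D/(5*D) = -1/5*1 = -1/5)
u(t, T) = t/6
S = -3
L(y, J) = -1/30 (L(y, J) = 1/(-31 + (1/6)*6) = 1/(-31 + 1) = 1/(-30) = -1/30)
n = 82 (n = -2*(-41) = -1/6*(-492) = 82)
1/(L(S, c(6)) + n) = 1/(-1/30 + 82) = 1/(2459/30) = 30/2459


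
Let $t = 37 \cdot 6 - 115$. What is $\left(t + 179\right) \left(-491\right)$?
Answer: $-140426$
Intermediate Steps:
$t = 107$ ($t = 222 - 115 = 107$)
$\left(t + 179\right) \left(-491\right) = \left(107 + 179\right) \left(-491\right) = 286 \left(-491\right) = -140426$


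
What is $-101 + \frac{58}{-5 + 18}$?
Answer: $- \frac{1255}{13} \approx -96.538$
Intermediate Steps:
$-101 + \frac{58}{-5 + 18} = -101 + \frac{58}{13} = - \frac{1255}{13}$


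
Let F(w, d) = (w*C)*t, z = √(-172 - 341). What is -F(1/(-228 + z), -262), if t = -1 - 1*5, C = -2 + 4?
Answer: -16/307 - 4*I*√57/5833 ≈ -0.052117 - 0.0051773*I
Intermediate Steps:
C = 2
z = 3*I*√57 (z = √(-513) = 3*I*√57 ≈ 22.65*I)
t = -6 (t = -1 - 5 = -6)
F(w, d) = -12*w (F(w, d) = (w*2)*(-6) = (2*w)*(-6) = -12*w)
-F(1/(-228 + z), -262) = -(-12)/(-228 + 3*I*√57) = 12/(-228 + 3*I*√57)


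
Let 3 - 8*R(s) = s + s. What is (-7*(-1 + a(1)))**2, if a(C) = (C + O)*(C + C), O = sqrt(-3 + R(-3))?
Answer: -637/2 + 49*I*sqrt(30) ≈ -318.5 + 268.38*I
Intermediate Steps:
R(s) = 3/8 - s/4 (R(s) = 3/8 - (s + s)/8 = 3/8 - s/4)
O = I*sqrt(30)/4 (O = sqrt(-3 + (3/8 - 1/4*(-3))) = sqrt(-3 + (3/8 + 3/4)) = sqrt(-3 + 9/8) = sqrt(-15/8) = I*sqrt(30)/4 ≈ 1.3693*I)
a(C) = 2*C*(C + I*sqrt(30)/4) (a(C) = (C + I*sqrt(30)/4)*(C + C) = (C + I*sqrt(30)/4)*(2*C) = 2*C*(C + I*sqrt(30)/4))
(-7*(-1 + a(1)))**2 = (-7*(-1 + (1/2)*1*(4*1 + I*sqrt(30))))**2 = (-7*(-1 + (1/2)*1*(4 + I*sqrt(30))))**2 = (-7*(-1 + (2 + I*sqrt(30)/2)))**2 = (-7*(1 + I*sqrt(30)/2))**2 = (-7 - 7*I*sqrt(30)/2)**2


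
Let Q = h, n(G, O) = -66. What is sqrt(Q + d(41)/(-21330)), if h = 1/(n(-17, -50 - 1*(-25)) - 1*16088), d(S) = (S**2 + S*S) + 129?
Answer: 2*I*sqrt(33747578167830)/28713735 ≈ 0.40463*I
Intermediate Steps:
d(S) = 129 + 2*S**2 (d(S) = (S**2 + S**2) + 129 = 2*S**2 + 129 = 129 + 2*S**2)
h = -1/16154 (h = 1/(-66 - 1*16088) = 1/(-66 - 16088) = 1/(-16154) = -1/16154 ≈ -6.1904e-5)
Q = -1/16154 ≈ -6.1904e-5
sqrt(Q + d(41)/(-21330)) = sqrt(-1/16154 + (129 + 2*41**2)/(-21330)) = sqrt(-1/16154 + (129 + 2*1681)*(-1/21330)) = sqrt(-1/16154 + (129 + 3362)*(-1/21330)) = sqrt(-1/16154 + 3491*(-1/21330)) = sqrt(-1/16154 - 3491/21330) = sqrt(-14103736/86141205) = 2*I*sqrt(33747578167830)/28713735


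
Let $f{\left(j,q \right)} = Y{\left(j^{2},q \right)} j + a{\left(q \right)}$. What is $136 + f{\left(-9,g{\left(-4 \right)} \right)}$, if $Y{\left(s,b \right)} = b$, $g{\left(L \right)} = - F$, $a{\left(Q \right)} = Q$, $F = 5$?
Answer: $176$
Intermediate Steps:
$g{\left(L \right)} = -5$ ($g{\left(L \right)} = \left(-1\right) 5 = -5$)
$f{\left(j,q \right)} = q + j q$ ($f{\left(j,q \right)} = q j + q = j q + q = q + j q$)
$136 + f{\left(-9,g{\left(-4 \right)} \right)} = 136 - 5 \left(1 - 9\right) = 136 - -40 = 136 + 40 = 176$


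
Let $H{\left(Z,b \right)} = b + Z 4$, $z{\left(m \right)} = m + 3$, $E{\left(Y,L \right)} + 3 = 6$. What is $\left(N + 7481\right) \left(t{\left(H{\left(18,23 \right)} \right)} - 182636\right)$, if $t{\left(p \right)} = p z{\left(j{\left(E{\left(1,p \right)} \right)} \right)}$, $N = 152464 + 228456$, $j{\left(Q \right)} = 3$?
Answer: $-70714616466$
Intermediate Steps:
$E{\left(Y,L \right)} = 3$ ($E{\left(Y,L \right)} = -3 + 6 = 3$)
$z{\left(m \right)} = 3 + m$
$H{\left(Z,b \right)} = b + 4 Z$
$N = 380920$
$t{\left(p \right)} = 6 p$ ($t{\left(p \right)} = p \left(3 + 3\right) = p 6 = 6 p$)
$\left(N + 7481\right) \left(t{\left(H{\left(18,23 \right)} \right)} - 182636\right) = \left(380920 + 7481\right) \left(6 \left(23 + 4 \cdot 18\right) - 182636\right) = 388401 \left(6 \left(23 + 72\right) - 182636\right) = 388401 \left(6 \cdot 95 - 182636\right) = 388401 \left(570 - 182636\right) = 388401 \left(-182066\right) = -70714616466$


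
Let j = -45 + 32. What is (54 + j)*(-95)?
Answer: -3895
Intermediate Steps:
j = -13
(54 + j)*(-95) = (54 - 13)*(-95) = 41*(-95) = -3895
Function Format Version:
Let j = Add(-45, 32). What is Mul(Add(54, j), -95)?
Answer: -3895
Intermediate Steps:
j = -13
Mul(Add(54, j), -95) = Mul(Add(54, -13), -95) = Mul(41, -95) = -3895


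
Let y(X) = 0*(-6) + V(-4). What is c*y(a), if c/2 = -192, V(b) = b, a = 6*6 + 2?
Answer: 1536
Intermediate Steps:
a = 38 (a = 36 + 2 = 38)
c = -384 (c = 2*(-192) = -384)
y(X) = -4 (y(X) = 0*(-6) - 4 = 0 - 4 = -4)
c*y(a) = -384*(-4) = 1536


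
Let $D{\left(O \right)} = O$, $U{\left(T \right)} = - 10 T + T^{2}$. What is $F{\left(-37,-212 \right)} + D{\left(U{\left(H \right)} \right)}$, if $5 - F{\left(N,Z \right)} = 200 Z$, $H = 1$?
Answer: $42396$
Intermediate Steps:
$F{\left(N,Z \right)} = 5 - 200 Z$
$U{\left(T \right)} = T^{2} - 10 T$
$F{\left(-37,-212 \right)} + D{\left(U{\left(H \right)} \right)} = \left(5 - -42400\right) + 1 \left(-10 + 1\right) = \left(5 + 42400\right) + 1 \left(-9\right) = 42405 - 9 = 42396$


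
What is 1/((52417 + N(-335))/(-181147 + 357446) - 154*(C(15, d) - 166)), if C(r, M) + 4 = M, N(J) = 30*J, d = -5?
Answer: 176299/4751300417 ≈ 3.7105e-5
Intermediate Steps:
C(r, M) = -4 + M
1/((52417 + N(-335))/(-181147 + 357446) - 154*(C(15, d) - 166)) = 1/((52417 + 30*(-335))/(-181147 + 357446) - 154*((-4 - 5) - 166)) = 1/((52417 - 10050)/176299 - 154*(-9 - 166)) = 1/(42367*(1/176299) - 154*(-175)) = 1/(42367/176299 + 26950) = 1/(4751300417/176299) = 176299/4751300417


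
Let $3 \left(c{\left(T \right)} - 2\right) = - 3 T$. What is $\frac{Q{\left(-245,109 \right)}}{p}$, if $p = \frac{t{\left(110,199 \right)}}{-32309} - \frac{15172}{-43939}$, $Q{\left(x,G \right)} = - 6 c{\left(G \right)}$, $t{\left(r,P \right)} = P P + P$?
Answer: $- \frac{151899891157}{209763342} \approx -724.15$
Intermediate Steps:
$t{\left(r,P \right)} = P + P^{2}$ ($t{\left(r,P \right)} = P^{2} + P = P + P^{2}$)
$c{\left(T \right)} = 2 - T$ ($c{\left(T \right)} = 2 + \frac{\left(-3\right) T}{3} = 2 - T$)
$Q{\left(x,G \right)} = -12 + 6 G$ ($Q{\left(x,G \right)} = - 6 \left(2 - G\right) = -12 + 6 G$)
$p = - \frac{1258580052}{1419625151}$ ($p = \frac{199 \left(1 + 199\right)}{-32309} - \frac{15172}{-43939} = 199 \cdot 200 \left(- \frac{1}{32309}\right) - - \frac{15172}{43939} = 39800 \left(- \frac{1}{32309}\right) + \frac{15172}{43939} = - \frac{39800}{32309} + \frac{15172}{43939} = - \frac{1258580052}{1419625151} \approx -0.88656$)
$\frac{Q{\left(-245,109 \right)}}{p} = \frac{-12 + 6 \cdot 109}{- \frac{1258580052}{1419625151}} = \left(-12 + 654\right) \left(- \frac{1419625151}{1258580052}\right) = 642 \left(- \frac{1419625151}{1258580052}\right) = - \frac{151899891157}{209763342}$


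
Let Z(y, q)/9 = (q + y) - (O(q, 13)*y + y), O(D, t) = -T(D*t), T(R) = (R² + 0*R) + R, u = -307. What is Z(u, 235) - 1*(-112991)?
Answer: -25795473934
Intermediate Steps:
T(R) = R + R² (T(R) = (R² + 0) + R = R² + R = R + R²)
O(D, t) = -D*t*(1 + D*t)
Z(y, q) = 9*q + 117*q*y*(1 + 13*q) (Z(y, q) = 9*((q + y) - ((-1*q*13*(1 + q*13))*y + y)) = 9*((q + y) - ((-1*q*13*(1 + 13*q))*y + y)) = 9*((q + y) - ((-13*q*(1 + 13*q))*y + y)) = 9*((q + y) - (-13*q*y*(1 + 13*q) + y)) = 9*((q + y) - (y - 13*q*y*(1 + 13*q))) = 9*((q + y) + (-y + 13*q*y*(1 + 13*q))) = 9*(q + 13*q*y*(1 + 13*q)) = 9*q + 117*q*y*(1 + 13*q))
Z(u, 235) - 1*(-112991) = 9*235*(1 + 13*(-307)*(1 + 13*235)) - 1*(-112991) = 9*235*(1 + 13*(-307)*(1 + 3055)) + 112991 = 9*235*(1 + 13*(-307)*3056) + 112991 = 9*235*(1 - 12196496) + 112991 = 9*235*(-12196495) + 112991 = -25795586925 + 112991 = -25795473934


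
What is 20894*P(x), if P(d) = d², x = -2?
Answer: 83576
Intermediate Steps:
20894*P(x) = 20894*(-2)² = 20894*4 = 83576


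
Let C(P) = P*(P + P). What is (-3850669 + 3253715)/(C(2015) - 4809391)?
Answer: -596954/3311059 ≈ -0.18029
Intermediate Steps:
C(P) = 2*P² (C(P) = P*(2*P) = 2*P²)
(-3850669 + 3253715)/(C(2015) - 4809391) = (-3850669 + 3253715)/(2*2015² - 4809391) = -596954/(2*4060225 - 4809391) = -596954/(8120450 - 4809391) = -596954/3311059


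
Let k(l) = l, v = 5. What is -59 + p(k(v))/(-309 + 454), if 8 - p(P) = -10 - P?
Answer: -8532/145 ≈ -58.841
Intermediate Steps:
p(P) = 18 + P (p(P) = 8 - (-10 - P) = 8 + (10 + P) = 18 + P)
-59 + p(k(v))/(-309 + 454) = -59 + (18 + 5)/(-309 + 454) = -59 + 23/145 = -8532/145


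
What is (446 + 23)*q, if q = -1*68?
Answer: -31892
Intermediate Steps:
q = -68
(446 + 23)*q = (446 + 23)*(-68) = 469*(-68) = -31892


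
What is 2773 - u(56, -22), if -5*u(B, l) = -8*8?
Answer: 13801/5 ≈ 2760.2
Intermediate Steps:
u(B, l) = 64/5 (u(B, l) = -(-8)*8/5 = -⅕*(-64) = 64/5)
2773 - u(56, -22) = 2773 - 1*64/5 = 2773 - 64/5 = 13801/5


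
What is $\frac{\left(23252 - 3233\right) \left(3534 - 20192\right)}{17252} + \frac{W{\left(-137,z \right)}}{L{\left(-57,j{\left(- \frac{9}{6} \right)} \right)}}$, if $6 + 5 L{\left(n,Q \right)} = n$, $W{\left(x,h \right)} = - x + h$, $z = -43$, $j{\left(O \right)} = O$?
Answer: $- \frac{10508564033}{543438} \approx -19337.0$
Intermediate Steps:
$W{\left(x,h \right)} = h - x$
$L{\left(n,Q \right)} = - \frac{6}{5} + \frac{n}{5}$
$\frac{\left(23252 - 3233\right) \left(3534 - 20192\right)}{17252} + \frac{W{\left(-137,z \right)}}{L{\left(-57,j{\left(- \frac{9}{6} \right)} \right)}} = \frac{\left(23252 - 3233\right) \left(3534 - 20192\right)}{17252} + \frac{-43 - -137}{- \frac{6}{5} + \frac{1}{5} \left(-57\right)} = 20019 \left(-16658\right) \frac{1}{17252} + \frac{-43 + 137}{- \frac{6}{5} - \frac{57}{5}} = \left(-333476502\right) \frac{1}{17252} + \frac{94}{- \frac{63}{5}} = - \frac{166738251}{8626} + 94 \left(- \frac{5}{63}\right) = - \frac{166738251}{8626} - \frac{470}{63} = - \frac{10508564033}{543438}$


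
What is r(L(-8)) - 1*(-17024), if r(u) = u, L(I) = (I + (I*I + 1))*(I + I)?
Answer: 16112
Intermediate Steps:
L(I) = 2*I*(1 + I + I**2) (L(I) = (I + (I**2 + 1))*(2*I) = (I + (1 + I**2))*(2*I) = (1 + I + I**2)*(2*I) = 2*I*(1 + I + I**2))
r(L(-8)) - 1*(-17024) = 2*(-8)*(1 - 8 + (-8)**2) - 1*(-17024) = 2*(-8)*(1 - 8 + 64) + 17024 = 2*(-8)*57 + 17024 = -912 + 17024 = 16112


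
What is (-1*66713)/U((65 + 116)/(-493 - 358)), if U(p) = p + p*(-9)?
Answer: -56772763/1448 ≈ -39208.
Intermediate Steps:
U(p) = -8*p (U(p) = p - 9*p = -8*p)
(-1*66713)/U((65 + 116)/(-493 - 358)) = (-1*66713)/((-8*(65 + 116)/(-493 - 358))) = -66713/((-1448/(-851))) = -66713/((-1448*(-1)/851)) = -66713/((-8*(-181/851))) = -66713/1448/851 = -66713*851/1448 = -56772763/1448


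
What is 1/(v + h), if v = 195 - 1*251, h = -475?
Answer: -1/531 ≈ -0.0018832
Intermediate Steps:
v = -56 (v = 195 - 251 = -56)
1/(v + h) = 1/(-56 - 475) = 1/(-531) = -1/531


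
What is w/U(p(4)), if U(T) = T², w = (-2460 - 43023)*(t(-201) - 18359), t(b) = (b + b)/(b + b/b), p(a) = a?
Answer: 83493097617/1600 ≈ 5.2183e+7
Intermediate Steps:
t(b) = 2*b/(1 + b) (t(b) = (2*b)/(b + 1) = (2*b)/(1 + b) = 2*b/(1 + b))
w = 83493097617/100 (w = (-2460 - 43023)*(2*(-201)/(1 - 201) - 18359) = -45483*(2*(-201)/(-200) - 18359) = -45483*(2*(-201)*(-1/200) - 18359) = -45483*(201/100 - 18359) = -45483*(-1835699/100) = 83493097617/100 ≈ 8.3493e+8)
w/U(p(4)) = 83493097617/(100*(4²)) = (83493097617/100)/16 = (83493097617/100)*(1/16) = 83493097617/1600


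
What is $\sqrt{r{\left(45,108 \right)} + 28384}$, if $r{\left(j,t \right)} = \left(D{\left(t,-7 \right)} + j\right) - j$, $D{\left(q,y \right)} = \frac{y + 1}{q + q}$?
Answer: $\frac{\sqrt{1021823}}{6} \approx 168.48$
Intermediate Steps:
$D{\left(q,y \right)} = \frac{1 + y}{2 q}$
$r{\left(j,t \right)} = - \frac{3}{t}$ ($r{\left(j,t \right)} = \left(\frac{1 - 7}{2 t} + j\right) - j = \left(\frac{1}{2} \frac{1}{t} \left(-6\right) + j\right) - j = \left(- \frac{3}{t} + j\right) - j = \left(j - \frac{3}{t}\right) - j = - \frac{3}{t}$)
$\sqrt{r{\left(45,108 \right)} + 28384} = \sqrt{- \frac{3}{108} + 28384} = \sqrt{\left(-3\right) \frac{1}{108} + 28384} = \sqrt{- \frac{1}{36} + 28384} = \sqrt{\frac{1021823}{36}} = \frac{\sqrt{1021823}}{6}$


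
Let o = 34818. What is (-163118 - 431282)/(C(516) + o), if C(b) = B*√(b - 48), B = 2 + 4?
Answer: -1724651600/101023023 + 594400*√13/33674341 ≈ -17.008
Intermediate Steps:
B = 6
C(b) = 6*√(-48 + b) (C(b) = 6*√(b - 48) = 6*√(-48 + b))
(-163118 - 431282)/(C(516) + o) = (-163118 - 431282)/(6*√(-48 + 516) + 34818) = -594400/(6*√468 + 34818) = -594400/(6*(6*√13) + 34818) = -594400/(36*√13 + 34818) = -594400/(34818 + 36*√13)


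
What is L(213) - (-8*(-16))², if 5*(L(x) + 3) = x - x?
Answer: -16387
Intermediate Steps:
L(x) = -3 (L(x) = -3 + (x - x)/5 = -3 + (⅕)*0 = -3 + 0 = -3)
L(213) - (-8*(-16))² = -3 - (-8*(-16))² = -3 - 1*128² = -3 - 1*16384 = -3 - 16384 = -16387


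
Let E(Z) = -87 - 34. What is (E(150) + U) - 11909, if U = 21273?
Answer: 9243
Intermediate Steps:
E(Z) = -121
(E(150) + U) - 11909 = (-121 + 21273) - 11909 = 21152 - 11909 = 9243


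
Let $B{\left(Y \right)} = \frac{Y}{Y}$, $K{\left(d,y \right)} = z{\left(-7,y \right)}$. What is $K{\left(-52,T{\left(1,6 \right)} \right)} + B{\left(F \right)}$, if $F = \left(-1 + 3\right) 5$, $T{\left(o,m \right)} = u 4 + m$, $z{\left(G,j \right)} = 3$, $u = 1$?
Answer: $4$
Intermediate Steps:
$T{\left(o,m \right)} = 4 + m$ ($T{\left(o,m \right)} = 1 \cdot 4 + m = 4 + m$)
$K{\left(d,y \right)} = 3$
$F = 10$ ($F = 2 \cdot 5 = 10$)
$B{\left(Y \right)} = 1$
$K{\left(-52,T{\left(1,6 \right)} \right)} + B{\left(F \right)} = 3 + 1 = 4$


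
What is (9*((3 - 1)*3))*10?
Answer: 540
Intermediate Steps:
(9*((3 - 1)*3))*10 = (9*(2*3))*10 = (9*6)*10 = 54*10 = 540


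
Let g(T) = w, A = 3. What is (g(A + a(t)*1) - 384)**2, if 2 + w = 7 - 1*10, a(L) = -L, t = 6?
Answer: 151321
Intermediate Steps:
w = -5 (w = -2 + (7 - 1*10) = -2 + (7 - 10) = -2 - 3 = -5)
g(T) = -5
(g(A + a(t)*1) - 384)**2 = (-5 - 384)**2 = (-389)**2 = 151321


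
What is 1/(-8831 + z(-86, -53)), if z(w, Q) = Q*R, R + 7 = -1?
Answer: -1/8407 ≈ -0.00011895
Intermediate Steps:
R = -8 (R = -7 - 1 = -8)
z(w, Q) = -8*Q (z(w, Q) = Q*(-8) = -8*Q)
1/(-8831 + z(-86, -53)) = 1/(-8831 - 8*(-53)) = 1/(-8831 + 424) = 1/(-8407) = -1/8407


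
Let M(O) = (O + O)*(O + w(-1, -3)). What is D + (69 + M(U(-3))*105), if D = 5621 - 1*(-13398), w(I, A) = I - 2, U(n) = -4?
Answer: 24968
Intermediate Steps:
w(I, A) = -2 + I
D = 19019 (D = 5621 + 13398 = 19019)
M(O) = 2*O*(-3 + O) (M(O) = (O + O)*(O + (-2 - 1)) = (2*O)*(O - 3) = (2*O)*(-3 + O) = 2*O*(-3 + O))
D + (69 + M(U(-3))*105) = 19019 + (69 + (2*(-4)*(-3 - 4))*105) = 19019 + (69 + (2*(-4)*(-7))*105) = 19019 + (69 + 56*105) = 19019 + (69 + 5880) = 19019 + 5949 = 24968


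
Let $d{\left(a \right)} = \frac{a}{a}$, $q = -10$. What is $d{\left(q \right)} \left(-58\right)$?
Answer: $-58$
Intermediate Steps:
$d{\left(a \right)} = 1$
$d{\left(q \right)} \left(-58\right) = 1 \left(-58\right) = -58$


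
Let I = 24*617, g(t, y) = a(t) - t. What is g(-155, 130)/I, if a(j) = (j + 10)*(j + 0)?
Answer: 11315/7404 ≈ 1.5282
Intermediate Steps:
a(j) = j*(10 + j) (a(j) = (10 + j)*j = j*(10 + j))
g(t, y) = -t + t*(10 + t) (g(t, y) = t*(10 + t) - t = -t + t*(10 + t))
I = 14808
g(-155, 130)/I = -155*(9 - 155)/14808 = -155*(-146)*(1/14808) = 22630*(1/14808) = 11315/7404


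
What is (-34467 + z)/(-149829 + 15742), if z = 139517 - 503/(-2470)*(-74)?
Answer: -129718139/165597445 ≈ -0.78333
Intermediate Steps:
z = 172284884/1235 (z = 139517 - 503*(-1/2470)*(-74) = 139517 - (-503)*(-74)/2470 = 139517 - 1*18611/1235 = 139517 - 18611/1235 = 172284884/1235 ≈ 1.3950e+5)
(-34467 + z)/(-149829 + 15742) = (-34467 + 172284884/1235)/(-149829 + 15742) = (129718139/1235)/(-134087) = (129718139/1235)*(-1/134087) = -129718139/165597445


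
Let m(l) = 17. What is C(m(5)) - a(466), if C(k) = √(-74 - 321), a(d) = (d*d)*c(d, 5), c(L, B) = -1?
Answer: 217156 + I*√395 ≈ 2.1716e+5 + 19.875*I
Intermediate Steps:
a(d) = -d² (a(d) = (d*d)*(-1) = d²*(-1) = -d²)
C(k) = I*√395 (C(k) = √(-395) = I*√395)
C(m(5)) - a(466) = I*√395 - (-1)*466² = I*√395 - (-1)*217156 = I*√395 - 1*(-217156) = I*√395 + 217156 = 217156 + I*√395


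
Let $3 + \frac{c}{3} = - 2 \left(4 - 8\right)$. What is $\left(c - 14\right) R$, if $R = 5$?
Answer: $5$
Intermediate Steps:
$c = 15$ ($c = -9 + 3 \left(- 2 \left(4 - 8\right)\right) = -9 + 3 \left(\left(-2\right) \left(-4\right)\right) = -9 + 3 \cdot 8 = -9 + 24 = 15$)
$\left(c - 14\right) R = \left(15 - 14\right) 5 = 1 \cdot 5 = 5$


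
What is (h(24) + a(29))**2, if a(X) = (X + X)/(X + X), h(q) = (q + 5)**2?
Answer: 708964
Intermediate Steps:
h(q) = (5 + q)**2
a(X) = 1 (a(X) = (2*X)/((2*X)) = (2*X)*(1/(2*X)) = 1)
(h(24) + a(29))**2 = ((5 + 24)**2 + 1)**2 = (29**2 + 1)**2 = (841 + 1)**2 = 842**2 = 708964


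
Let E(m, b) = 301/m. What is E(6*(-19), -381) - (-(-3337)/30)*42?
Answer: -2664431/570 ≈ -4674.4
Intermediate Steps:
E(6*(-19), -381) - (-(-3337)/30)*42 = 301/((6*(-19))) - (-(-3337)/30)*42 = 301/(-114) - (-(-3337)/30)*42 = 301*(-1/114) - (-47*(-71/30))*42 = -301/114 - 3337*42/30 = -301/114 - 1*23359/5 = -301/114 - 23359/5 = -2664431/570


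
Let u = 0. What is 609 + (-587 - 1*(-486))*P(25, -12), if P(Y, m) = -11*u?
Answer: 609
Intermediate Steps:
P(Y, m) = 0 (P(Y, m) = -11*0 = 0)
609 + (-587 - 1*(-486))*P(25, -12) = 609 + (-587 - 1*(-486))*0 = 609 + (-587 + 486)*0 = 609 - 101*0 = 609 + 0 = 609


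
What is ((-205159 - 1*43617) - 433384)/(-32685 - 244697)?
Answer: 341080/138691 ≈ 2.4593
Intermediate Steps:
((-205159 - 1*43617) - 433384)/(-32685 - 244697) = ((-205159 - 43617) - 433384)/(-277382) = (-248776 - 433384)*(-1/277382) = -682160*(-1/277382) = 341080/138691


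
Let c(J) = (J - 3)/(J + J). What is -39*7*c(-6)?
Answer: -819/4 ≈ -204.75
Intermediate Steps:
c(J) = (-3 + J)/(2*J) (c(J) = (-3 + J)/((2*J)) = (-3 + J)*(1/(2*J)) = (-3 + J)/(2*J))
-39*7*c(-6) = -39*7*(½)*(-3 - 6)/(-6) = -273*(½)*(-⅙)*(-9) = -273*3/4 = -1*819/4 = -819/4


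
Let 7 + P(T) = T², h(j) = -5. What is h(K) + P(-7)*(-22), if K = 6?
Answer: -929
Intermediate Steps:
P(T) = -7 + T²
h(K) + P(-7)*(-22) = -5 + (-7 + (-7)²)*(-22) = -5 + (-7 + 49)*(-22) = -5 + 42*(-22) = -5 - 924 = -929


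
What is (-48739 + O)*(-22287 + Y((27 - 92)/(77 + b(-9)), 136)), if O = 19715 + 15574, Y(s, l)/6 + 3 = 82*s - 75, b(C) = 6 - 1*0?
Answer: 25832675250/83 ≈ 3.1124e+8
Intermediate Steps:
b(C) = 6 (b(C) = 6 + 0 = 6)
Y(s, l) = -468 + 492*s (Y(s, l) = -18 + 6*(82*s - 75) = -18 + 6*(-75 + 82*s) = -18 + (-450 + 492*s) = -468 + 492*s)
O = 35289
(-48739 + O)*(-22287 + Y((27 - 92)/(77 + b(-9)), 136)) = (-48739 + 35289)*(-22287 + (-468 + 492*((27 - 92)/(77 + 6)))) = -13450*(-22287 + (-468 + 492*(-65/83))) = -13450*(-22287 + (-468 - 31980/83)) = -13450*(-22287 - 70824/83) = -13450*(-1920645/83) = 25832675250/83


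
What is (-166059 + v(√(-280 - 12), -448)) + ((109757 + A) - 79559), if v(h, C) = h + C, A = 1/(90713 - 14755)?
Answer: -10353759021/75958 + 2*I*√73 ≈ -1.3631e+5 + 17.088*I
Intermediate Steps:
A = 1/75958 ≈ 1.3165e-5
v(h, C) = C + h
(-166059 + v(√(-280 - 12), -448)) + ((109757 + A) - 79559) = (-166059 + (-448 + √(-280 - 12))) + ((109757 + 1/75958) - 79559) = (-166059 + (-448 + √(-292))) + (8336922207/75958 - 79559) = (-166059 + (-448 + 2*I*√73)) + 2293779685/75958 = (-166507 + 2*I*√73) + 2293779685/75958 = -10353759021/75958 + 2*I*√73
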